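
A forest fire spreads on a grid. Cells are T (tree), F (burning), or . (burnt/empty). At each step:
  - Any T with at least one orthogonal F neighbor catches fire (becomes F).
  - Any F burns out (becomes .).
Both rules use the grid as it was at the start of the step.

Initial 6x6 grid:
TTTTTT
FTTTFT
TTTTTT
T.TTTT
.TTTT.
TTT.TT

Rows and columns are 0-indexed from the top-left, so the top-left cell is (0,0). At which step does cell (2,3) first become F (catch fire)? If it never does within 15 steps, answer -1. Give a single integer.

Step 1: cell (2,3)='T' (+7 fires, +2 burnt)
Step 2: cell (2,3)='F' (+9 fires, +7 burnt)
  -> target ignites at step 2
Step 3: cell (2,3)='.' (+5 fires, +9 burnt)
Step 4: cell (2,3)='.' (+3 fires, +5 burnt)
Step 5: cell (2,3)='.' (+2 fires, +3 burnt)
Step 6: cell (2,3)='.' (+2 fires, +2 burnt)
Step 7: cell (2,3)='.' (+1 fires, +2 burnt)
Step 8: cell (2,3)='.' (+1 fires, +1 burnt)
Step 9: cell (2,3)='.' (+0 fires, +1 burnt)
  fire out at step 9

2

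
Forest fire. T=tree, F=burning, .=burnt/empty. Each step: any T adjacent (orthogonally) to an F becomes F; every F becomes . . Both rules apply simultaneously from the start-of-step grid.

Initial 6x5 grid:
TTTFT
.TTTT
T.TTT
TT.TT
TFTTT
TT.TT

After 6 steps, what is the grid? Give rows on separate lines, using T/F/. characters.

Step 1: 7 trees catch fire, 2 burn out
  TTF.F
  .TTFT
  T.TTT
  TF.TT
  F.FTT
  TF.TT
Step 2: 7 trees catch fire, 7 burn out
  TF...
  .TF.F
  T.TFT
  F..TT
  ...FT
  F..TT
Step 3: 8 trees catch fire, 7 burn out
  F....
  .F...
  F.F.F
  ...FT
  ....F
  ...FT
Step 4: 2 trees catch fire, 8 burn out
  .....
  .....
  .....
  ....F
  .....
  ....F
Step 5: 0 trees catch fire, 2 burn out
  .....
  .....
  .....
  .....
  .....
  .....
Step 6: 0 trees catch fire, 0 burn out
  .....
  .....
  .....
  .....
  .....
  .....

.....
.....
.....
.....
.....
.....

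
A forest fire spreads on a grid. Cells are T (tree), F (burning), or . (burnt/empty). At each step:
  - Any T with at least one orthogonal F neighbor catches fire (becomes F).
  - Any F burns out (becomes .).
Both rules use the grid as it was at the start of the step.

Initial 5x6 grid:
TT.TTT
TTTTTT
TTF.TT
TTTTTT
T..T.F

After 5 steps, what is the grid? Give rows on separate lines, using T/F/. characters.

Step 1: 4 trees catch fire, 2 burn out
  TT.TTT
  TTFTTT
  TF..TT
  TTFTTF
  T..T..
Step 2: 7 trees catch fire, 4 burn out
  TT.TTT
  TF.FTT
  F...TF
  TF.FF.
  T..T..
Step 3: 8 trees catch fire, 7 burn out
  TF.FTT
  F...FF
  ....F.
  F.....
  T..F..
Step 4: 4 trees catch fire, 8 burn out
  F...FF
  ......
  ......
  ......
  F.....
Step 5: 0 trees catch fire, 4 burn out
  ......
  ......
  ......
  ......
  ......

......
......
......
......
......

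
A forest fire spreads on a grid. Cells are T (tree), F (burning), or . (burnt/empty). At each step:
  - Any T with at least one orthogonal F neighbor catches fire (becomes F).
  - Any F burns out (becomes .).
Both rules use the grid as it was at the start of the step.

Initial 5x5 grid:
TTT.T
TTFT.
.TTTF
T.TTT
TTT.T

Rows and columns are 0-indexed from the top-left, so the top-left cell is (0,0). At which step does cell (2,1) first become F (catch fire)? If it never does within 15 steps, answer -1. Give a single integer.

Step 1: cell (2,1)='T' (+6 fires, +2 burnt)
Step 2: cell (2,1)='F' (+6 fires, +6 burnt)
  -> target ignites at step 2
Step 3: cell (2,1)='.' (+2 fires, +6 burnt)
Step 4: cell (2,1)='.' (+1 fires, +2 burnt)
Step 5: cell (2,1)='.' (+1 fires, +1 burnt)
Step 6: cell (2,1)='.' (+1 fires, +1 burnt)
Step 7: cell (2,1)='.' (+0 fires, +1 burnt)
  fire out at step 7

2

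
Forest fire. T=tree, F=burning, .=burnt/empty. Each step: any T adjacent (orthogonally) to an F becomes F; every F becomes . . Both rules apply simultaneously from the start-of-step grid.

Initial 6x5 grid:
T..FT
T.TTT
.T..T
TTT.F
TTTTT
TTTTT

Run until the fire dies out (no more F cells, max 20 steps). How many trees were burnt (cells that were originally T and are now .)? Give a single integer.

Answer: 19

Derivation:
Step 1: +4 fires, +2 burnt (F count now 4)
Step 2: +4 fires, +4 burnt (F count now 4)
Step 3: +2 fires, +4 burnt (F count now 2)
Step 4: +3 fires, +2 burnt (F count now 3)
Step 5: +3 fires, +3 burnt (F count now 3)
Step 6: +3 fires, +3 burnt (F count now 3)
Step 7: +0 fires, +3 burnt (F count now 0)
Fire out after step 7
Initially T: 21, now '.': 28
Total burnt (originally-T cells now '.'): 19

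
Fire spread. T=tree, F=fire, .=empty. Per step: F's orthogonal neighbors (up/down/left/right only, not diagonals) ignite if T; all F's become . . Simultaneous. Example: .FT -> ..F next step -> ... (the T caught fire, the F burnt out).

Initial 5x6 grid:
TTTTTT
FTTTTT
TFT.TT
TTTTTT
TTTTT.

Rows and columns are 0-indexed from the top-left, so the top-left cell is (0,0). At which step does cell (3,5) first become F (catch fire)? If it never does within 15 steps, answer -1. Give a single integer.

Step 1: cell (3,5)='T' (+5 fires, +2 burnt)
Step 2: cell (3,5)='T' (+5 fires, +5 burnt)
Step 3: cell (3,5)='T' (+5 fires, +5 burnt)
Step 4: cell (3,5)='T' (+4 fires, +5 burnt)
Step 5: cell (3,5)='F' (+5 fires, +4 burnt)
  -> target ignites at step 5
Step 6: cell (3,5)='.' (+2 fires, +5 burnt)
Step 7: cell (3,5)='.' (+0 fires, +2 burnt)
  fire out at step 7

5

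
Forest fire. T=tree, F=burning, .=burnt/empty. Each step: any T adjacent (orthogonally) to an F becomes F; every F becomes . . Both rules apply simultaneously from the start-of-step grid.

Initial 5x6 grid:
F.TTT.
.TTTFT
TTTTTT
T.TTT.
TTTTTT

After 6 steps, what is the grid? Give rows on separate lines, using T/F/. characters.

Step 1: 4 trees catch fire, 2 burn out
  ..TTF.
  .TTF.F
  TTTTFT
  T.TTT.
  TTTTTT
Step 2: 5 trees catch fire, 4 burn out
  ..TF..
  .TF...
  TTTF.F
  T.TTF.
  TTTTTT
Step 3: 5 trees catch fire, 5 burn out
  ..F...
  .F....
  TTF...
  T.TF..
  TTTTFT
Step 4: 4 trees catch fire, 5 burn out
  ......
  ......
  TF....
  T.F...
  TTTF.F
Step 5: 2 trees catch fire, 4 burn out
  ......
  ......
  F.....
  T.....
  TTF...
Step 6: 2 trees catch fire, 2 burn out
  ......
  ......
  ......
  F.....
  TF....

......
......
......
F.....
TF....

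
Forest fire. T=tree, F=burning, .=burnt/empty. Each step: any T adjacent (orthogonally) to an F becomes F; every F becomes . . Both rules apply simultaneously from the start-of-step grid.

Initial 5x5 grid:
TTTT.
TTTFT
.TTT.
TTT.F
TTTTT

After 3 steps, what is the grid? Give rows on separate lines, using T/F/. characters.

Step 1: 5 trees catch fire, 2 burn out
  TTTF.
  TTF.F
  .TTF.
  TTT..
  TTTTF
Step 2: 4 trees catch fire, 5 burn out
  TTF..
  TF...
  .TF..
  TTT..
  TTTF.
Step 3: 5 trees catch fire, 4 burn out
  TF...
  F....
  .F...
  TTF..
  TTF..

TF...
F....
.F...
TTF..
TTF..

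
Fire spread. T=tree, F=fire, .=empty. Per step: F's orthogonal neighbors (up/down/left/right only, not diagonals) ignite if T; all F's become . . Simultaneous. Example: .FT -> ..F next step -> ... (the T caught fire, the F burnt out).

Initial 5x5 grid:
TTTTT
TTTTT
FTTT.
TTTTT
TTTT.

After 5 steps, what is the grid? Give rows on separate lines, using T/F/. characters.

Step 1: 3 trees catch fire, 1 burn out
  TTTTT
  FTTTT
  .FTT.
  FTTTT
  TTTT.
Step 2: 5 trees catch fire, 3 burn out
  FTTTT
  .FTTT
  ..FT.
  .FTTT
  FTTT.
Step 3: 5 trees catch fire, 5 burn out
  .FTTT
  ..FTT
  ...F.
  ..FTT
  .FTT.
Step 4: 4 trees catch fire, 5 burn out
  ..FTT
  ...FT
  .....
  ...FT
  ..FT.
Step 5: 4 trees catch fire, 4 burn out
  ...FT
  ....F
  .....
  ....F
  ...F.

...FT
....F
.....
....F
...F.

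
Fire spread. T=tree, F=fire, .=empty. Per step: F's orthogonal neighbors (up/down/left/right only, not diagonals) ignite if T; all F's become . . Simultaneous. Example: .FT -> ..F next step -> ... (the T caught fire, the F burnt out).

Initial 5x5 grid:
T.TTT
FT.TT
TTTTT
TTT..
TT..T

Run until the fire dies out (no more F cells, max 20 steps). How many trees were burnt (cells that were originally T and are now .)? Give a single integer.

Answer: 17

Derivation:
Step 1: +3 fires, +1 burnt (F count now 3)
Step 2: +2 fires, +3 burnt (F count now 2)
Step 3: +3 fires, +2 burnt (F count now 3)
Step 4: +3 fires, +3 burnt (F count now 3)
Step 5: +2 fires, +3 burnt (F count now 2)
Step 6: +2 fires, +2 burnt (F count now 2)
Step 7: +2 fires, +2 burnt (F count now 2)
Step 8: +0 fires, +2 burnt (F count now 0)
Fire out after step 8
Initially T: 18, now '.': 24
Total burnt (originally-T cells now '.'): 17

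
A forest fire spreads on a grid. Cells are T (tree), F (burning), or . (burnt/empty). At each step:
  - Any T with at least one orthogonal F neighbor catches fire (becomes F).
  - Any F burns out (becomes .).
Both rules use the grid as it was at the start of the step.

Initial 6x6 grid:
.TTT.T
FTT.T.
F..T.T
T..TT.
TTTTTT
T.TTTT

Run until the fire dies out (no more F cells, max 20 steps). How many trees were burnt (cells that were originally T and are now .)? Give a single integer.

Answer: 20

Derivation:
Step 1: +2 fires, +2 burnt (F count now 2)
Step 2: +3 fires, +2 burnt (F count now 3)
Step 3: +3 fires, +3 burnt (F count now 3)
Step 4: +2 fires, +3 burnt (F count now 2)
Step 5: +2 fires, +2 burnt (F count now 2)
Step 6: +3 fires, +2 burnt (F count now 3)
Step 7: +4 fires, +3 burnt (F count now 4)
Step 8: +1 fires, +4 burnt (F count now 1)
Step 9: +0 fires, +1 burnt (F count now 0)
Fire out after step 9
Initially T: 23, now '.': 33
Total burnt (originally-T cells now '.'): 20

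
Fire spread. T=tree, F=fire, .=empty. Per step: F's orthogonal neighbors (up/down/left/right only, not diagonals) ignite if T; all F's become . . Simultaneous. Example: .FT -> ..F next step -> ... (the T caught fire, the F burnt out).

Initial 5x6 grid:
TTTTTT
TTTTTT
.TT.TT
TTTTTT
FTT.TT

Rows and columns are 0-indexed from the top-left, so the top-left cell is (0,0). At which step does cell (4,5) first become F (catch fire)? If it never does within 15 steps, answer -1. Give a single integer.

Step 1: cell (4,5)='T' (+2 fires, +1 burnt)
Step 2: cell (4,5)='T' (+2 fires, +2 burnt)
Step 3: cell (4,5)='T' (+2 fires, +2 burnt)
Step 4: cell (4,5)='T' (+3 fires, +2 burnt)
Step 5: cell (4,5)='T' (+4 fires, +3 burnt)
Step 6: cell (4,5)='T' (+6 fires, +4 burnt)
Step 7: cell (4,5)='F' (+4 fires, +6 burnt)
  -> target ignites at step 7
Step 8: cell (4,5)='.' (+2 fires, +4 burnt)
Step 9: cell (4,5)='.' (+1 fires, +2 burnt)
Step 10: cell (4,5)='.' (+0 fires, +1 burnt)
  fire out at step 10

7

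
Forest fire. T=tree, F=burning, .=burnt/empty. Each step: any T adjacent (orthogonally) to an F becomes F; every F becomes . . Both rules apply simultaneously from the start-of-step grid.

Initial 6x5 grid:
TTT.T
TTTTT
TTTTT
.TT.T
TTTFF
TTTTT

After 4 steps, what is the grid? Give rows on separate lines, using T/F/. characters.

Step 1: 4 trees catch fire, 2 burn out
  TTT.T
  TTTTT
  TTTTT
  .TT.F
  TTF..
  TTTFF
Step 2: 4 trees catch fire, 4 burn out
  TTT.T
  TTTTT
  TTTTF
  .TF..
  TF...
  TTF..
Step 3: 6 trees catch fire, 4 burn out
  TTT.T
  TTTTF
  TTFF.
  .F...
  F....
  TF...
Step 4: 5 trees catch fire, 6 burn out
  TTT.F
  TTFF.
  TF...
  .....
  .....
  F....

TTT.F
TTFF.
TF...
.....
.....
F....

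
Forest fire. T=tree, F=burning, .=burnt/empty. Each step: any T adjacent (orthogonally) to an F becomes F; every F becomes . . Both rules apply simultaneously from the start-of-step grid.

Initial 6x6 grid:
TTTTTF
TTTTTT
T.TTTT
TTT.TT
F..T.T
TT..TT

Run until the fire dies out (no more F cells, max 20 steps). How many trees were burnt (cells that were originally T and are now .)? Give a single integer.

Answer: 26

Derivation:
Step 1: +4 fires, +2 burnt (F count now 4)
Step 2: +6 fires, +4 burnt (F count now 6)
Step 3: +6 fires, +6 burnt (F count now 6)
Step 4: +8 fires, +6 burnt (F count now 8)
Step 5: +1 fires, +8 burnt (F count now 1)
Step 6: +1 fires, +1 burnt (F count now 1)
Step 7: +0 fires, +1 burnt (F count now 0)
Fire out after step 7
Initially T: 27, now '.': 35
Total burnt (originally-T cells now '.'): 26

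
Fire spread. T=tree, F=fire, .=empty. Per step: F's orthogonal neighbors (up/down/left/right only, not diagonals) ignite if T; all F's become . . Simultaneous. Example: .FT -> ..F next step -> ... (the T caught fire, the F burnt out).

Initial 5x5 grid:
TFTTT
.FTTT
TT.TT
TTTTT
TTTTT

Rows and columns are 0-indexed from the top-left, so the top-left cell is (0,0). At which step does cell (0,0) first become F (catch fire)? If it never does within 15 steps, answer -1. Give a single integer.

Step 1: cell (0,0)='F' (+4 fires, +2 burnt)
  -> target ignites at step 1
Step 2: cell (0,0)='.' (+4 fires, +4 burnt)
Step 3: cell (0,0)='.' (+6 fires, +4 burnt)
Step 4: cell (0,0)='.' (+4 fires, +6 burnt)
Step 5: cell (0,0)='.' (+2 fires, +4 burnt)
Step 6: cell (0,0)='.' (+1 fires, +2 burnt)
Step 7: cell (0,0)='.' (+0 fires, +1 burnt)
  fire out at step 7

1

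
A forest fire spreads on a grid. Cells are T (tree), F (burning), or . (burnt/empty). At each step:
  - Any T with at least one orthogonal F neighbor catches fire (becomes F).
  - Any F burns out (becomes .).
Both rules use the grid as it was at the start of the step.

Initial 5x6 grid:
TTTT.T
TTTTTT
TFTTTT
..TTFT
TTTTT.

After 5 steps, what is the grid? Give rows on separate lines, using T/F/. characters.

Step 1: 7 trees catch fire, 2 burn out
  TTTT.T
  TFTTTT
  F.FTFT
  ..TF.F
  TTTTF.
Step 2: 8 trees catch fire, 7 burn out
  TFTT.T
  F.FTFT
  ...F.F
  ..F...
  TTTF..
Step 3: 5 trees catch fire, 8 burn out
  F.FT.T
  ...F.F
  ......
  ......
  TTF...
Step 4: 3 trees catch fire, 5 burn out
  ...F.F
  ......
  ......
  ......
  TF....
Step 5: 1 trees catch fire, 3 burn out
  ......
  ......
  ......
  ......
  F.....

......
......
......
......
F.....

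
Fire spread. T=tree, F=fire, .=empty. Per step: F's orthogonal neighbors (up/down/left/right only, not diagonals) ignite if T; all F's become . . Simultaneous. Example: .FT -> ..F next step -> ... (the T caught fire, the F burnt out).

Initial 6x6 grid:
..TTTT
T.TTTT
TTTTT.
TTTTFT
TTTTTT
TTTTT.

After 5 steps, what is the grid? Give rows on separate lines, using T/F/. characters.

Step 1: 4 trees catch fire, 1 burn out
  ..TTTT
  T.TTTT
  TTTTF.
  TTTF.F
  TTTTFT
  TTTTT.
Step 2: 6 trees catch fire, 4 burn out
  ..TTTT
  T.TTFT
  TTTF..
  TTF...
  TTTF.F
  TTTTF.
Step 3: 7 trees catch fire, 6 burn out
  ..TTFT
  T.TF.F
  TTF...
  TF....
  TTF...
  TTTF..
Step 4: 7 trees catch fire, 7 burn out
  ..TF.F
  T.F...
  TF....
  F.....
  TF....
  TTF...
Step 5: 4 trees catch fire, 7 burn out
  ..F...
  T.....
  F.....
  ......
  F.....
  TF....

..F...
T.....
F.....
......
F.....
TF....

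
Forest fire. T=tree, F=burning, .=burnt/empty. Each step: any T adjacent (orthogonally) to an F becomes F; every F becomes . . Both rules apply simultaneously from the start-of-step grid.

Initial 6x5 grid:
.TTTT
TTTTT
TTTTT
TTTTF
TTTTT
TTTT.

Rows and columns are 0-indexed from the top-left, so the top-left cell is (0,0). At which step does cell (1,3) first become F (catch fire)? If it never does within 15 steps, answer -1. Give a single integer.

Step 1: cell (1,3)='T' (+3 fires, +1 burnt)
Step 2: cell (1,3)='T' (+4 fires, +3 burnt)
Step 3: cell (1,3)='F' (+6 fires, +4 burnt)
  -> target ignites at step 3
Step 4: cell (1,3)='.' (+6 fires, +6 burnt)
Step 5: cell (1,3)='.' (+5 fires, +6 burnt)
Step 6: cell (1,3)='.' (+3 fires, +5 burnt)
Step 7: cell (1,3)='.' (+0 fires, +3 burnt)
  fire out at step 7

3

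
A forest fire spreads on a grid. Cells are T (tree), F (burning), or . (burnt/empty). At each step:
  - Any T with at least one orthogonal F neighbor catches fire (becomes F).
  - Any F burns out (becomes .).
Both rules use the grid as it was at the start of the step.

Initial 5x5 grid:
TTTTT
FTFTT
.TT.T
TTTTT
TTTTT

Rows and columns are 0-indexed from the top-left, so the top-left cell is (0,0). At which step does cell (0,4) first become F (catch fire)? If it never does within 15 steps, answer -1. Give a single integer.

Step 1: cell (0,4)='T' (+5 fires, +2 burnt)
Step 2: cell (0,4)='T' (+5 fires, +5 burnt)
Step 3: cell (0,4)='F' (+5 fires, +5 burnt)
  -> target ignites at step 3
Step 4: cell (0,4)='.' (+4 fires, +5 burnt)
Step 5: cell (0,4)='.' (+2 fires, +4 burnt)
Step 6: cell (0,4)='.' (+0 fires, +2 burnt)
  fire out at step 6

3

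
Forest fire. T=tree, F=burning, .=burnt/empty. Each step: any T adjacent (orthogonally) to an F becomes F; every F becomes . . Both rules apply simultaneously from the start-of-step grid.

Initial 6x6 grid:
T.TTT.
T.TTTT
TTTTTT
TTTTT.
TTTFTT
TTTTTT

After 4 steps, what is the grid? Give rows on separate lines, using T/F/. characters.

Step 1: 4 trees catch fire, 1 burn out
  T.TTT.
  T.TTTT
  TTTTTT
  TTTFT.
  TTF.FT
  TTTFTT
Step 2: 7 trees catch fire, 4 burn out
  T.TTT.
  T.TTTT
  TTTFTT
  TTF.F.
  TF...F
  TTF.FT
Step 3: 7 trees catch fire, 7 burn out
  T.TTT.
  T.TFTT
  TTF.FT
  TF....
  F.....
  TF...F
Step 4: 7 trees catch fire, 7 burn out
  T.TFT.
  T.F.FT
  TF...F
  F.....
  ......
  F.....

T.TFT.
T.F.FT
TF...F
F.....
......
F.....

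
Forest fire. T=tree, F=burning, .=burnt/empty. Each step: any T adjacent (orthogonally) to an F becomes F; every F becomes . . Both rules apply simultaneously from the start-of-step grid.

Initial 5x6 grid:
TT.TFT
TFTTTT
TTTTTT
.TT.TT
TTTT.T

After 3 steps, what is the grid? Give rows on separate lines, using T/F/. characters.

Step 1: 7 trees catch fire, 2 burn out
  TF.F.F
  F.FTFT
  TFTTTT
  .TT.TT
  TTTT.T
Step 2: 7 trees catch fire, 7 burn out
  F.....
  ...F.F
  F.FTFT
  .FT.TT
  TTTT.T
Step 3: 5 trees catch fire, 7 burn out
  ......
  ......
  ...F.F
  ..F.FT
  TFTT.T

......
......
...F.F
..F.FT
TFTT.T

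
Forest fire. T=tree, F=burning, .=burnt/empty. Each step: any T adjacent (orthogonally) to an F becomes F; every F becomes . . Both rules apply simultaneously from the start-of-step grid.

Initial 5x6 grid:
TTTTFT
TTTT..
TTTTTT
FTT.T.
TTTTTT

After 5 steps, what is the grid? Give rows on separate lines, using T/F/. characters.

Step 1: 5 trees catch fire, 2 burn out
  TTTF.F
  TTTT..
  FTTTTT
  .FT.T.
  FTTTTT
Step 2: 6 trees catch fire, 5 burn out
  TTF...
  FTTF..
  .FTTTT
  ..F.T.
  .FTTTT
Step 3: 7 trees catch fire, 6 burn out
  FF....
  .FF...
  ..FFTT
  ....T.
  ..FTTT
Step 4: 2 trees catch fire, 7 burn out
  ......
  ......
  ....FT
  ....T.
  ...FTT
Step 5: 3 trees catch fire, 2 burn out
  ......
  ......
  .....F
  ....F.
  ....FT

......
......
.....F
....F.
....FT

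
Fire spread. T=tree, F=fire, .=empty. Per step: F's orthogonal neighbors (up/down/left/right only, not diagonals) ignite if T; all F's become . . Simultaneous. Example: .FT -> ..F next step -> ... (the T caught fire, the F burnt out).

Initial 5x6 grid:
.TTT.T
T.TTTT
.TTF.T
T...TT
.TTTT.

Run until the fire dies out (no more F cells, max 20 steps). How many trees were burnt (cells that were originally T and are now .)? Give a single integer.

Step 1: +2 fires, +1 burnt (F count now 2)
Step 2: +4 fires, +2 burnt (F count now 4)
Step 3: +2 fires, +4 burnt (F count now 2)
Step 4: +3 fires, +2 burnt (F count now 3)
Step 5: +1 fires, +3 burnt (F count now 1)
Step 6: +1 fires, +1 burnt (F count now 1)
Step 7: +1 fires, +1 burnt (F count now 1)
Step 8: +1 fires, +1 burnt (F count now 1)
Step 9: +1 fires, +1 burnt (F count now 1)
Step 10: +1 fires, +1 burnt (F count now 1)
Step 11: +0 fires, +1 burnt (F count now 0)
Fire out after step 11
Initially T: 19, now '.': 28
Total burnt (originally-T cells now '.'): 17

Answer: 17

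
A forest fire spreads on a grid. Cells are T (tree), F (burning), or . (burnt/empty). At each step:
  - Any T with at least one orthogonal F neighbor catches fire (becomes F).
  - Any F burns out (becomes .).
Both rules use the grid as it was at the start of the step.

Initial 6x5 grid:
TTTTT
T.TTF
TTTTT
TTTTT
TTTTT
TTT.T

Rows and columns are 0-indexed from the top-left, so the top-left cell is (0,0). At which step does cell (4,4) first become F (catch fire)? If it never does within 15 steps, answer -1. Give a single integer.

Step 1: cell (4,4)='T' (+3 fires, +1 burnt)
Step 2: cell (4,4)='T' (+4 fires, +3 burnt)
Step 3: cell (4,4)='F' (+4 fires, +4 burnt)
  -> target ignites at step 3
Step 4: cell (4,4)='.' (+5 fires, +4 burnt)
Step 5: cell (4,4)='.' (+4 fires, +5 burnt)
Step 6: cell (4,4)='.' (+4 fires, +4 burnt)
Step 7: cell (4,4)='.' (+2 fires, +4 burnt)
Step 8: cell (4,4)='.' (+1 fires, +2 burnt)
Step 9: cell (4,4)='.' (+0 fires, +1 burnt)
  fire out at step 9

3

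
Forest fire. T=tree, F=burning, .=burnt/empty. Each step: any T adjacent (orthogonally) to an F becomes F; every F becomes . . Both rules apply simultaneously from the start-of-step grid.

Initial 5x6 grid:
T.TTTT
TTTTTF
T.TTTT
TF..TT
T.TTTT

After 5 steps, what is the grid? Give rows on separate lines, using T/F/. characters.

Step 1: 4 trees catch fire, 2 burn out
  T.TTTF
  TTTTF.
  T.TTTF
  F...TT
  T.TTTT
Step 2: 6 trees catch fire, 4 burn out
  T.TTF.
  TTTF..
  F.TTF.
  ....TF
  F.TTTT
Step 3: 6 trees catch fire, 6 burn out
  T.TF..
  FTF...
  ..TF..
  ....F.
  ..TTTF
Step 4: 5 trees catch fire, 6 burn out
  F.F...
  .F....
  ..F...
  ......
  ..TTF.
Step 5: 1 trees catch fire, 5 burn out
  ......
  ......
  ......
  ......
  ..TF..

......
......
......
......
..TF..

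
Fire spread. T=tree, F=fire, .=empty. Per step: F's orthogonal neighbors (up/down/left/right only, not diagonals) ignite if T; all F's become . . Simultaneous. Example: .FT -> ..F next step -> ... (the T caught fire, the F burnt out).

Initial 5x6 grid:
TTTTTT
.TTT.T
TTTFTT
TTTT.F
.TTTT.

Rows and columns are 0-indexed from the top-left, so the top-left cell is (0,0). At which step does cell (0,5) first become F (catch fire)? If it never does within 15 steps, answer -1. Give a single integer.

Step 1: cell (0,5)='T' (+5 fires, +2 burnt)
Step 2: cell (0,5)='T' (+6 fires, +5 burnt)
Step 3: cell (0,5)='F' (+8 fires, +6 burnt)
  -> target ignites at step 3
Step 4: cell (0,5)='.' (+3 fires, +8 burnt)
Step 5: cell (0,5)='.' (+1 fires, +3 burnt)
Step 6: cell (0,5)='.' (+0 fires, +1 burnt)
  fire out at step 6

3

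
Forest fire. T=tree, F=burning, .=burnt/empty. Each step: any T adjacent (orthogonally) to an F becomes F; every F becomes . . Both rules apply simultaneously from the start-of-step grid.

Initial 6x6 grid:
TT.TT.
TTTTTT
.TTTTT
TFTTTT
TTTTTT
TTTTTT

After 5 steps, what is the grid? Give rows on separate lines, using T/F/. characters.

Step 1: 4 trees catch fire, 1 burn out
  TT.TT.
  TTTTTT
  .FTTTT
  F.FTTT
  TFTTTT
  TTTTTT
Step 2: 6 trees catch fire, 4 burn out
  TT.TT.
  TFTTTT
  ..FTTT
  ...FTT
  F.FTTT
  TFTTTT
Step 3: 8 trees catch fire, 6 burn out
  TF.TT.
  F.FTTT
  ...FTT
  ....FT
  ...FTT
  F.FTTT
Step 4: 6 trees catch fire, 8 burn out
  F..TT.
  ...FTT
  ....FT
  .....F
  ....FT
  ...FTT
Step 5: 5 trees catch fire, 6 burn out
  ...FT.
  ....FT
  .....F
  ......
  .....F
  ....FT

...FT.
....FT
.....F
......
.....F
....FT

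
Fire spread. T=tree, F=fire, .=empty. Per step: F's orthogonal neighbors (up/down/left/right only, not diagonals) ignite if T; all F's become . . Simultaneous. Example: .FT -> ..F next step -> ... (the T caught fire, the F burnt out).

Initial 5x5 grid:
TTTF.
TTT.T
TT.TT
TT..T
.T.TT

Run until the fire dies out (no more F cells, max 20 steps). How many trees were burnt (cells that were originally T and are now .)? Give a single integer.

Answer: 11

Derivation:
Step 1: +1 fires, +1 burnt (F count now 1)
Step 2: +2 fires, +1 burnt (F count now 2)
Step 3: +2 fires, +2 burnt (F count now 2)
Step 4: +2 fires, +2 burnt (F count now 2)
Step 5: +2 fires, +2 burnt (F count now 2)
Step 6: +2 fires, +2 burnt (F count now 2)
Step 7: +0 fires, +2 burnt (F count now 0)
Fire out after step 7
Initially T: 17, now '.': 19
Total burnt (originally-T cells now '.'): 11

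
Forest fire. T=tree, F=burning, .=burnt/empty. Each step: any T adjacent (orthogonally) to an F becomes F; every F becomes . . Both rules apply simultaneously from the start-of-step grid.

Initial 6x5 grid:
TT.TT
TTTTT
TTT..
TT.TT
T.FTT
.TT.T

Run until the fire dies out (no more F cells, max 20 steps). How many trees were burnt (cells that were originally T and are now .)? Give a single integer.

Answer: 7

Derivation:
Step 1: +2 fires, +1 burnt (F count now 2)
Step 2: +3 fires, +2 burnt (F count now 3)
Step 3: +2 fires, +3 burnt (F count now 2)
Step 4: +0 fires, +2 burnt (F count now 0)
Fire out after step 4
Initially T: 22, now '.': 15
Total burnt (originally-T cells now '.'): 7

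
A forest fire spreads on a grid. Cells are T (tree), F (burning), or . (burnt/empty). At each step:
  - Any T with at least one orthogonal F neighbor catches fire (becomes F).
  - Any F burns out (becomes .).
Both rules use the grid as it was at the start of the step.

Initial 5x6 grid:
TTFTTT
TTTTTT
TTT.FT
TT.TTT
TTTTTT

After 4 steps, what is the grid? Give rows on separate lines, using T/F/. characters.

Step 1: 6 trees catch fire, 2 burn out
  TF.FTT
  TTFTFT
  TTT..F
  TT.TFT
  TTTTTT
Step 2: 9 trees catch fire, 6 burn out
  F...FT
  TF.F.F
  TTF...
  TT.F.F
  TTTTFT
Step 3: 5 trees catch fire, 9 burn out
  .....F
  F.....
  TF....
  TT....
  TTTF.F
Step 4: 3 trees catch fire, 5 burn out
  ......
  ......
  F.....
  TF....
  TTF...

......
......
F.....
TF....
TTF...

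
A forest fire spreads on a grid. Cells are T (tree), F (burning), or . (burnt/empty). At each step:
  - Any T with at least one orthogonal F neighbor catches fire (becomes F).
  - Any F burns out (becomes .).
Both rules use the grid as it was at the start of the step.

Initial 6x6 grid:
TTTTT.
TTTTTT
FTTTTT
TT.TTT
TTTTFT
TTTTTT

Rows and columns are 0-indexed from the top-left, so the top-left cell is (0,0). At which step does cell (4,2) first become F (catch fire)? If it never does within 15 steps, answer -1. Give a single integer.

Step 1: cell (4,2)='T' (+7 fires, +2 burnt)
Step 2: cell (4,2)='F' (+11 fires, +7 burnt)
  -> target ignites at step 2
Step 3: cell (4,2)='.' (+8 fires, +11 burnt)
Step 4: cell (4,2)='.' (+5 fires, +8 burnt)
Step 5: cell (4,2)='.' (+1 fires, +5 burnt)
Step 6: cell (4,2)='.' (+0 fires, +1 burnt)
  fire out at step 6

2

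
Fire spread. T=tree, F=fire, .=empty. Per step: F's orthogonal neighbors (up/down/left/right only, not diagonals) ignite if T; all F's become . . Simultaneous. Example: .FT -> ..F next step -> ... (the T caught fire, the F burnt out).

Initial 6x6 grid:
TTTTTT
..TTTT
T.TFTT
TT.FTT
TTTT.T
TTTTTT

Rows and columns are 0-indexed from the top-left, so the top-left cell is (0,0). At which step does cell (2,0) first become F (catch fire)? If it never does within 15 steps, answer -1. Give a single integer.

Step 1: cell (2,0)='T' (+5 fires, +2 burnt)
Step 2: cell (2,0)='T' (+7 fires, +5 burnt)
Step 3: cell (2,0)='T' (+7 fires, +7 burnt)
Step 4: cell (2,0)='T' (+6 fires, +7 burnt)
Step 5: cell (2,0)='T' (+3 fires, +6 burnt)
Step 6: cell (2,0)='F' (+1 fires, +3 burnt)
  -> target ignites at step 6
Step 7: cell (2,0)='.' (+0 fires, +1 burnt)
  fire out at step 7

6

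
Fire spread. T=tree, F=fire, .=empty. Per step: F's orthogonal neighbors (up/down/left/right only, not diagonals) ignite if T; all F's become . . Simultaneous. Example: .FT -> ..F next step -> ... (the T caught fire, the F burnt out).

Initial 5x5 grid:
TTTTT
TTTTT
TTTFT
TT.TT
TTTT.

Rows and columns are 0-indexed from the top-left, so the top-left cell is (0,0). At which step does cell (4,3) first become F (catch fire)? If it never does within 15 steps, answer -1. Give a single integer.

Step 1: cell (4,3)='T' (+4 fires, +1 burnt)
Step 2: cell (4,3)='F' (+6 fires, +4 burnt)
  -> target ignites at step 2
Step 3: cell (4,3)='.' (+6 fires, +6 burnt)
Step 4: cell (4,3)='.' (+4 fires, +6 burnt)
Step 5: cell (4,3)='.' (+2 fires, +4 burnt)
Step 6: cell (4,3)='.' (+0 fires, +2 burnt)
  fire out at step 6

2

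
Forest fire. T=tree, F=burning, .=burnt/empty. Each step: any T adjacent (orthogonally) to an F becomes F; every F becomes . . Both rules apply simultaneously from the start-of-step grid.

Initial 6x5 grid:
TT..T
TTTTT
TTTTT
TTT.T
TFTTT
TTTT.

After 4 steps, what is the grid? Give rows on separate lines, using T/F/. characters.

Step 1: 4 trees catch fire, 1 burn out
  TT..T
  TTTTT
  TTTTT
  TFT.T
  F.FTT
  TFTT.
Step 2: 6 trees catch fire, 4 burn out
  TT..T
  TTTTT
  TFTTT
  F.F.T
  ...FT
  F.FT.
Step 3: 5 trees catch fire, 6 burn out
  TT..T
  TFTTT
  F.FTT
  ....T
  ....F
  ...F.
Step 4: 5 trees catch fire, 5 burn out
  TF..T
  F.FTT
  ...FT
  ....F
  .....
  .....

TF..T
F.FTT
...FT
....F
.....
.....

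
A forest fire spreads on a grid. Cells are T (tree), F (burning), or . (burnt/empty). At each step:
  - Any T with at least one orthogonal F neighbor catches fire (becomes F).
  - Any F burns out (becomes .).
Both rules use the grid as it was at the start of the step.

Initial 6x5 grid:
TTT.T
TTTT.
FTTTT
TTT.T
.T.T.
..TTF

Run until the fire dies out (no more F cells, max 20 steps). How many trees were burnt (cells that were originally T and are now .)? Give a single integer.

Step 1: +4 fires, +2 burnt (F count now 4)
Step 2: +6 fires, +4 burnt (F count now 6)
Step 3: +5 fires, +6 burnt (F count now 5)
Step 4: +3 fires, +5 burnt (F count now 3)
Step 5: +1 fires, +3 burnt (F count now 1)
Step 6: +0 fires, +1 burnt (F count now 0)
Fire out after step 6
Initially T: 20, now '.': 29
Total burnt (originally-T cells now '.'): 19

Answer: 19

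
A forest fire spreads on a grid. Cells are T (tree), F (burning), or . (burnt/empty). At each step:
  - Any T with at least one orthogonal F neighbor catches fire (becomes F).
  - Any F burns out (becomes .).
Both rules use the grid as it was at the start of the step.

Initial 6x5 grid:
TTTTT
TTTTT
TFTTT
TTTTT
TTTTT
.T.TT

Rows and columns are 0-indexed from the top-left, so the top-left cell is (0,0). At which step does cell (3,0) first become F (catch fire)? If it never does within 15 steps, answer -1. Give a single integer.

Step 1: cell (3,0)='T' (+4 fires, +1 burnt)
Step 2: cell (3,0)='F' (+7 fires, +4 burnt)
  -> target ignites at step 2
Step 3: cell (3,0)='.' (+8 fires, +7 burnt)
Step 4: cell (3,0)='.' (+4 fires, +8 burnt)
Step 5: cell (3,0)='.' (+3 fires, +4 burnt)
Step 6: cell (3,0)='.' (+1 fires, +3 burnt)
Step 7: cell (3,0)='.' (+0 fires, +1 burnt)
  fire out at step 7

2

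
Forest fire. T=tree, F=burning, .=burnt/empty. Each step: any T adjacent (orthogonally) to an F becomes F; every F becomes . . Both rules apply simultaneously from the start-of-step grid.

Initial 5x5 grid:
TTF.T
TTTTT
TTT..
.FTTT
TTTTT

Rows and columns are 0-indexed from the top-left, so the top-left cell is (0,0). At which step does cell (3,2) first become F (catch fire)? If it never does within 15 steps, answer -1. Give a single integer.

Step 1: cell (3,2)='F' (+5 fires, +2 burnt)
  -> target ignites at step 1
Step 2: cell (3,2)='.' (+8 fires, +5 burnt)
Step 3: cell (3,2)='.' (+4 fires, +8 burnt)
Step 4: cell (3,2)='.' (+2 fires, +4 burnt)
Step 5: cell (3,2)='.' (+0 fires, +2 burnt)
  fire out at step 5

1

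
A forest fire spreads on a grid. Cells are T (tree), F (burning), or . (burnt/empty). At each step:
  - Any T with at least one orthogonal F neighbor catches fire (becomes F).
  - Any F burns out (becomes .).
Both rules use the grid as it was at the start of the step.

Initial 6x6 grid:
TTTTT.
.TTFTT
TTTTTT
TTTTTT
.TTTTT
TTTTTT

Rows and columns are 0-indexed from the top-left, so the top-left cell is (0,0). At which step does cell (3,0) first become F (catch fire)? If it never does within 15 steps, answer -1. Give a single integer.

Step 1: cell (3,0)='T' (+4 fires, +1 burnt)
Step 2: cell (3,0)='T' (+7 fires, +4 burnt)
Step 3: cell (3,0)='T' (+6 fires, +7 burnt)
Step 4: cell (3,0)='T' (+7 fires, +6 burnt)
Step 5: cell (3,0)='F' (+5 fires, +7 burnt)
  -> target ignites at step 5
Step 6: cell (3,0)='.' (+2 fires, +5 burnt)
Step 7: cell (3,0)='.' (+1 fires, +2 burnt)
Step 8: cell (3,0)='.' (+0 fires, +1 burnt)
  fire out at step 8

5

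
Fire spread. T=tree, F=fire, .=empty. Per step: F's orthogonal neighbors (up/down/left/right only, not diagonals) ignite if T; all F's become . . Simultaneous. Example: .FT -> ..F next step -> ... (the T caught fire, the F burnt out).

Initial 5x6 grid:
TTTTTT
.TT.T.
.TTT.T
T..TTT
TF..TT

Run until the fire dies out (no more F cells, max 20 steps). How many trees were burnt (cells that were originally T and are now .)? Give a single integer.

Step 1: +1 fires, +1 burnt (F count now 1)
Step 2: +1 fires, +1 burnt (F count now 1)
Step 3: +0 fires, +1 burnt (F count now 0)
Fire out after step 3
Initially T: 20, now '.': 12
Total burnt (originally-T cells now '.'): 2

Answer: 2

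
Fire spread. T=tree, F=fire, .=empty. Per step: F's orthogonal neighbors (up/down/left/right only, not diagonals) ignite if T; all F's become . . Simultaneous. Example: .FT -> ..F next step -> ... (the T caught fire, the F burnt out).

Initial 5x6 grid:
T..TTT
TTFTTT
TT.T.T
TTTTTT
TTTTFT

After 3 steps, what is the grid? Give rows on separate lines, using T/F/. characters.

Step 1: 5 trees catch fire, 2 burn out
  T..TTT
  TF.FTT
  TT.T.T
  TTTTFT
  TTTF.F
Step 2: 8 trees catch fire, 5 burn out
  T..FTT
  F...FT
  TF.F.T
  TTTF.F
  TTF...
Step 3: 8 trees catch fire, 8 burn out
  F...FT
  .....F
  F....F
  TFF...
  TF....

F...FT
.....F
F....F
TFF...
TF....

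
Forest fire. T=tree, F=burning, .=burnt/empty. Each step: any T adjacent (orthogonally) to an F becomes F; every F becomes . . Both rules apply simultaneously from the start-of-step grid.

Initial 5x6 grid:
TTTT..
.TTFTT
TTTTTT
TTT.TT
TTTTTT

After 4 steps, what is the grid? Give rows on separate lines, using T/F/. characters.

Step 1: 4 trees catch fire, 1 burn out
  TTTF..
  .TF.FT
  TTTFTT
  TTT.TT
  TTTTTT
Step 2: 5 trees catch fire, 4 burn out
  TTF...
  .F...F
  TTF.FT
  TTT.TT
  TTTTTT
Step 3: 5 trees catch fire, 5 burn out
  TF....
  ......
  TF...F
  TTF.FT
  TTTTTT
Step 4: 6 trees catch fire, 5 burn out
  F.....
  ......
  F.....
  TF...F
  TTFTFT

F.....
......
F.....
TF...F
TTFTFT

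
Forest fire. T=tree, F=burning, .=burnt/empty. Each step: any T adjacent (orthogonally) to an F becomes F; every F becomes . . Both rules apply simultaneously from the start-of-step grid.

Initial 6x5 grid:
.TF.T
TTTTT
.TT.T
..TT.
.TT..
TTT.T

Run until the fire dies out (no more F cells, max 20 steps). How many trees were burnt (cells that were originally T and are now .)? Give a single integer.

Step 1: +2 fires, +1 burnt (F count now 2)
Step 2: +3 fires, +2 burnt (F count now 3)
Step 3: +4 fires, +3 burnt (F count now 4)
Step 4: +4 fires, +4 burnt (F count now 4)
Step 5: +2 fires, +4 burnt (F count now 2)
Step 6: +1 fires, +2 burnt (F count now 1)
Step 7: +1 fires, +1 burnt (F count now 1)
Step 8: +0 fires, +1 burnt (F count now 0)
Fire out after step 8
Initially T: 18, now '.': 29
Total burnt (originally-T cells now '.'): 17

Answer: 17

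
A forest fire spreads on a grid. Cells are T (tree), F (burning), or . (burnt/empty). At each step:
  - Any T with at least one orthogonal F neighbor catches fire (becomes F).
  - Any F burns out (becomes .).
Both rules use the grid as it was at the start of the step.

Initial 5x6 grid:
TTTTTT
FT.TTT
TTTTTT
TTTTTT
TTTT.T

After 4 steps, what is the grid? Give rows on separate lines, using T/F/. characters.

Step 1: 3 trees catch fire, 1 burn out
  FTTTTT
  .F.TTT
  FTTTTT
  TTTTTT
  TTTT.T
Step 2: 3 trees catch fire, 3 burn out
  .FTTTT
  ...TTT
  .FTTTT
  FTTTTT
  TTTT.T
Step 3: 4 trees catch fire, 3 burn out
  ..FTTT
  ...TTT
  ..FTTT
  .FTTTT
  FTTT.T
Step 4: 4 trees catch fire, 4 burn out
  ...FTT
  ...TTT
  ...FTT
  ..FTTT
  .FTT.T

...FTT
...TTT
...FTT
..FTTT
.FTT.T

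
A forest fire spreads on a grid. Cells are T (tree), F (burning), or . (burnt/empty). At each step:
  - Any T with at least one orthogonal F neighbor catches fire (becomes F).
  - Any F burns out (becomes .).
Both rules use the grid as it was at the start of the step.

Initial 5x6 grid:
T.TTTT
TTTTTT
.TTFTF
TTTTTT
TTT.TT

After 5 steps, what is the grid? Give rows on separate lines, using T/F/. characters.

Step 1: 6 trees catch fire, 2 burn out
  T.TTTT
  TTTFTF
  .TF.F.
  TTTFTF
  TTT.TT
Step 2: 8 trees catch fire, 6 burn out
  T.TFTF
  TTF.F.
  .F....
  TTF.F.
  TTT.TF
Step 3: 6 trees catch fire, 8 burn out
  T.F.F.
  TF....
  ......
  TF....
  TTF.F.
Step 4: 3 trees catch fire, 6 burn out
  T.....
  F.....
  ......
  F.....
  TF....
Step 5: 2 trees catch fire, 3 burn out
  F.....
  ......
  ......
  ......
  F.....

F.....
......
......
......
F.....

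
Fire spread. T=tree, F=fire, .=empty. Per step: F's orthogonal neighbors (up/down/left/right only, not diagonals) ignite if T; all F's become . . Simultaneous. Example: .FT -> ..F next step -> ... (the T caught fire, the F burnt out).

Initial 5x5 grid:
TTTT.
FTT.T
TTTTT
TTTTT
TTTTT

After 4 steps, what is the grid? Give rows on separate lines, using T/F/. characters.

Step 1: 3 trees catch fire, 1 burn out
  FTTT.
  .FT.T
  FTTTT
  TTTTT
  TTTTT
Step 2: 4 trees catch fire, 3 burn out
  .FTT.
  ..F.T
  .FTTT
  FTTTT
  TTTTT
Step 3: 4 trees catch fire, 4 burn out
  ..FT.
  ....T
  ..FTT
  .FTTT
  FTTTT
Step 4: 4 trees catch fire, 4 burn out
  ...F.
  ....T
  ...FT
  ..FTT
  .FTTT

...F.
....T
...FT
..FTT
.FTTT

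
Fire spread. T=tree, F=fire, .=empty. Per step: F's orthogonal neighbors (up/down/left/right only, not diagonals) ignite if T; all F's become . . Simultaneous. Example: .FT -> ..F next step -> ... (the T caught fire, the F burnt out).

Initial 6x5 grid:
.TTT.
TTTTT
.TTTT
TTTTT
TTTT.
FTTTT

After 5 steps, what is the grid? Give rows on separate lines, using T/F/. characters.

Step 1: 2 trees catch fire, 1 burn out
  .TTT.
  TTTTT
  .TTTT
  TTTTT
  FTTT.
  .FTTT
Step 2: 3 trees catch fire, 2 burn out
  .TTT.
  TTTTT
  .TTTT
  FTTTT
  .FTT.
  ..FTT
Step 3: 3 trees catch fire, 3 burn out
  .TTT.
  TTTTT
  .TTTT
  .FTTT
  ..FT.
  ...FT
Step 4: 4 trees catch fire, 3 burn out
  .TTT.
  TTTTT
  .FTTT
  ..FTT
  ...F.
  ....F
Step 5: 3 trees catch fire, 4 burn out
  .TTT.
  TFTTT
  ..FTT
  ...FT
  .....
  .....

.TTT.
TFTTT
..FTT
...FT
.....
.....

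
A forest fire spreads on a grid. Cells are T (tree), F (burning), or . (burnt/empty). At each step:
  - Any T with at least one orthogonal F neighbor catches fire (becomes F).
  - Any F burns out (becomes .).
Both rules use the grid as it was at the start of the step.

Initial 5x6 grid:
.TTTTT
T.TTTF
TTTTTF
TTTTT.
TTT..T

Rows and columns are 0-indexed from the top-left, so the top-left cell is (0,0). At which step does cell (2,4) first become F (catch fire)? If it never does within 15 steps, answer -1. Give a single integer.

Step 1: cell (2,4)='F' (+3 fires, +2 burnt)
  -> target ignites at step 1
Step 2: cell (2,4)='.' (+4 fires, +3 burnt)
Step 3: cell (2,4)='.' (+4 fires, +4 burnt)
Step 4: cell (2,4)='.' (+3 fires, +4 burnt)
Step 5: cell (2,4)='.' (+4 fires, +3 burnt)
Step 6: cell (2,4)='.' (+3 fires, +4 burnt)
Step 7: cell (2,4)='.' (+1 fires, +3 burnt)
Step 8: cell (2,4)='.' (+0 fires, +1 burnt)
  fire out at step 8

1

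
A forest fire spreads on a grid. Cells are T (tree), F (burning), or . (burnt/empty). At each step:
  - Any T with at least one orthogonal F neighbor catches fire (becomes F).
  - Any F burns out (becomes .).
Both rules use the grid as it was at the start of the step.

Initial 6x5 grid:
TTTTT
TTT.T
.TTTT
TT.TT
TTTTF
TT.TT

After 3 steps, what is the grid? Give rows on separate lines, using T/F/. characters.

Step 1: 3 trees catch fire, 1 burn out
  TTTTT
  TTT.T
  .TTTT
  TT.TF
  TTTF.
  TT.TF
Step 2: 4 trees catch fire, 3 burn out
  TTTTT
  TTT.T
  .TTTF
  TT.F.
  TTF..
  TT.F.
Step 3: 3 trees catch fire, 4 burn out
  TTTTT
  TTT.F
  .TTF.
  TT...
  TF...
  TT...

TTTTT
TTT.F
.TTF.
TT...
TF...
TT...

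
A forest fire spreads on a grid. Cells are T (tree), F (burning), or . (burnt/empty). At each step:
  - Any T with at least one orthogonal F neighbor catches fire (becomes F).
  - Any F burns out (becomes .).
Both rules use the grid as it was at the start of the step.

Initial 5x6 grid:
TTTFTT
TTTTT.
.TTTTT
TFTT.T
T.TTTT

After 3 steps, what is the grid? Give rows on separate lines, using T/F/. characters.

Step 1: 6 trees catch fire, 2 burn out
  TTF.FT
  TTTFT.
  .FTTTT
  F.FT.T
  T.TTTT
Step 2: 10 trees catch fire, 6 burn out
  TF...F
  TFF.F.
  ..FFTT
  ...F.T
  F.FTTT
Step 3: 4 trees catch fire, 10 burn out
  F.....
  F.....
  ....FT
  .....T
  ...FTT

F.....
F.....
....FT
.....T
...FTT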